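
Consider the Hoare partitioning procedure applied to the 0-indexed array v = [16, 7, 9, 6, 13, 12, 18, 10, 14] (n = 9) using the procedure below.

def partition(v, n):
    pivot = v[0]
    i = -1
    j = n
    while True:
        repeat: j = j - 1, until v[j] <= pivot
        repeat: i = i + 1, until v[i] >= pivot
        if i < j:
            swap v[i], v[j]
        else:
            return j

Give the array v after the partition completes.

[14, 7, 9, 6, 13, 12, 10, 18, 16]

pivot=16
j stops at 8 (14), i stops at 0 (16); swap ⇒ [14, 7, 9, 6, 13, 12, 18, 10, 16]
j stops at 7 (10), i stops at 6 (18); swap ⇒ [14, 7, 9, 6, 13, 12, 10, 18, 16]
j stops at 6, i stops at 7; i≥j ⇒ return 6. v=[14, 7, 9, 6, 13, 12, 10, 18, 16]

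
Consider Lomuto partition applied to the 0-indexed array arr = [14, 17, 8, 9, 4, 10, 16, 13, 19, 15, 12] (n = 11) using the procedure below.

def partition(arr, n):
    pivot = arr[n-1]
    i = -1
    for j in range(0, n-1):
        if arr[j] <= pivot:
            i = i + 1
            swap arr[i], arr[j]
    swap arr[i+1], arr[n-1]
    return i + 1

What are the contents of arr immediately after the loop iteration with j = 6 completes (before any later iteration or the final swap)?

pivot = arr[10] = 12; i = -1
j=0: arr[0]=14 > 12 → no swap
j=1: arr[1]=17 > 12 → no swap
j=2: arr[2]=8 ≤ 12 → i=0, swap arr[0],arr[2] → [8, 17, 14, 9, 4, 10, 16, 13, 19, 15, 12]
j=3: arr[3]=9 ≤ 12 → i=1, swap arr[1],arr[3] → [8, 9, 14, 17, 4, 10, 16, 13, 19, 15, 12]
j=4: arr[4]=4 ≤ 12 → i=2, swap arr[2],arr[4] → [8, 9, 4, 17, 14, 10, 16, 13, 19, 15, 12]
j=5: arr[5]=10 ≤ 12 → i=3, swap arr[3],arr[5] → [8, 9, 4, 10, 14, 17, 16, 13, 19, 15, 12]
j=6: arr[6]=16 > 12 → no swap
(after j=6) arr = [8, 9, 4, 10, 14, 17, 16, 13, 19, 15, 12]

[8, 9, 4, 10, 14, 17, 16, 13, 19, 15, 12]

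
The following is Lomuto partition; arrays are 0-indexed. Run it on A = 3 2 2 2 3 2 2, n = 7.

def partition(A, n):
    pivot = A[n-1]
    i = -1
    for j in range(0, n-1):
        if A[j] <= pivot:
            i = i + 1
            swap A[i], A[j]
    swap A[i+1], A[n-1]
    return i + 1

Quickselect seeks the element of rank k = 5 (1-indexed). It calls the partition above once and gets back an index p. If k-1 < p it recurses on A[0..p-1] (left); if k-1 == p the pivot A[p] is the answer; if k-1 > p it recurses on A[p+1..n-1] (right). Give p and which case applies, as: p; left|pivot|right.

4; pivot

pivot = A[6] = 2; i = -1
j=0: A[0]=3 > 2 → no swap
j=1: A[1]=2 ≤ 2 → i=0, swap A[0],A[1] → 2 3 2 2 3 2 2
j=2: A[2]=2 ≤ 2 → i=1, swap A[1],A[2] → 2 2 3 2 3 2 2
j=3: A[3]=2 ≤ 2 → i=2, swap A[2],A[3] → 2 2 2 3 3 2 2
j=4: A[4]=3 > 2 → no swap
j=5: A[5]=2 ≤ 2 → i=3, swap A[3],A[5] → 2 2 2 2 3 3 2
final swap A[4],A[6] → 2 2 2 2 2 3 3; return 4
p = 4; k-1 = 4 == 4 ⇒ pivot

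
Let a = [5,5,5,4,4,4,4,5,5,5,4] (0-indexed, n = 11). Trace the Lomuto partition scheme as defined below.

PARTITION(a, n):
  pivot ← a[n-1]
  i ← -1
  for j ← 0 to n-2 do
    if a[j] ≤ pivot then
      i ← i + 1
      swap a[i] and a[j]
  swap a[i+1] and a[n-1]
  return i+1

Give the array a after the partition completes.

pivot=4, i=-1
j=0: 5>4, skip
j=1: 5>4, skip
j=2: 5>4, skip
j=3: 4≤4, i=0, swap(0,3) ⇒ [4,5,5,5,4,4,4,5,5,5,4]
j=4: 4≤4, i=1, swap(1,4) ⇒ [4,4,5,5,5,4,4,5,5,5,4]
j=5: 4≤4, i=2, swap(2,5) ⇒ [4,4,4,5,5,5,4,5,5,5,4]
j=6: 4≤4, i=3, swap(3,6) ⇒ [4,4,4,4,5,5,5,5,5,5,4]
j=7: 5>4, skip
j=8: 5>4, skip
j=9: 5>4, skip
swap(4,10) ⇒ [4,4,4,4,4,5,5,5,5,5,5]; return 4

[4,4,4,4,4,5,5,5,5,5,5]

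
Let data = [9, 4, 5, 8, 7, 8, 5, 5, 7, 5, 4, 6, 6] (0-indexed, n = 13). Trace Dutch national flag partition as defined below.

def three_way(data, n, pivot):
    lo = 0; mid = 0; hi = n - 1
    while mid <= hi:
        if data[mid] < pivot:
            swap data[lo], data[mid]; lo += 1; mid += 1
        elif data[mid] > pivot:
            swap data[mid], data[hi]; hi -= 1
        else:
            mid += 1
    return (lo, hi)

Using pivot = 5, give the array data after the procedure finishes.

pivot = 5; lo=0, mid=0, hi=12
data[mid]=9>5: swap data[0],data[12]; hi=11 → [6, 4, 5, 8, 7, 8, 5, 5, 7, 5, 4, 6, 9]
data[mid]=6>5: swap data[0],data[11]; hi=10 → [6, 4, 5, 8, 7, 8, 5, 5, 7, 5, 4, 6, 9]
data[mid]=6>5: swap data[0],data[10]; hi=9 → [4, 4, 5, 8, 7, 8, 5, 5, 7, 5, 6, 6, 9]
data[mid]=4<5: swap data[0],data[0]; lo=1,mid=1 → [4, 4, 5, 8, 7, 8, 5, 5, 7, 5, 6, 6, 9]
data[mid]=4<5: swap data[1],data[1]; lo=2,mid=2 → [4, 4, 5, 8, 7, 8, 5, 5, 7, 5, 6, 6, 9]
data[mid]=5=5: mid=3
data[mid]=8>5: swap data[3],data[9]; hi=8 → [4, 4, 5, 5, 7, 8, 5, 5, 7, 8, 6, 6, 9]
data[mid]=5=5: mid=4
data[mid]=7>5: swap data[4],data[8]; hi=7 → [4, 4, 5, 5, 7, 8, 5, 5, 7, 8, 6, 6, 9]
data[mid]=7>5: swap data[4],data[7]; hi=6 → [4, 4, 5, 5, 5, 8, 5, 7, 7, 8, 6, 6, 9]
data[mid]=5=5: mid=5
data[mid]=8>5: swap data[5],data[6]; hi=5 → [4, 4, 5, 5, 5, 5, 8, 7, 7, 8, 6, 6, 9]
data[mid]=5=5: mid=6
end: lo=2, hi=5; data = [4, 4, 5, 5, 5, 5, 8, 7, 7, 8, 6, 6, 9]

[4, 4, 5, 5, 5, 5, 8, 7, 7, 8, 6, 6, 9]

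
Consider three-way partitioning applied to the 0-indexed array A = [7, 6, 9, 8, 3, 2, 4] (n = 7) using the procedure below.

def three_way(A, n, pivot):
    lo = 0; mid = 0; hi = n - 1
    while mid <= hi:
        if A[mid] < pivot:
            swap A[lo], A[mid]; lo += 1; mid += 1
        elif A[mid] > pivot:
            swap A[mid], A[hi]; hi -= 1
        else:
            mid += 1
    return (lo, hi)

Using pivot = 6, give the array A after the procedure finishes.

[4, 2, 3, 6, 8, 9, 7]

lo=0 mid=0 hi=6
7>6: swap(0,6), hi=5 ⇒ [4, 6, 9, 8, 3, 2, 7]
4<6: swap(0,0), lo=1 mid=1 ⇒ [4, 6, 9, 8, 3, 2, 7]
6=6: mid=2
9>6: swap(2,5), hi=4 ⇒ [4, 6, 2, 8, 3, 9, 7]
2<6: swap(1,2), lo=2 mid=3 ⇒ [4, 2, 6, 8, 3, 9, 7]
8>6: swap(3,4), hi=3 ⇒ [4, 2, 6, 3, 8, 9, 7]
3<6: swap(2,3), lo=3 mid=4 ⇒ [4, 2, 3, 6, 8, 9, 7]
done. lo=3 hi=3; A=[4, 2, 3, 6, 8, 9, 7]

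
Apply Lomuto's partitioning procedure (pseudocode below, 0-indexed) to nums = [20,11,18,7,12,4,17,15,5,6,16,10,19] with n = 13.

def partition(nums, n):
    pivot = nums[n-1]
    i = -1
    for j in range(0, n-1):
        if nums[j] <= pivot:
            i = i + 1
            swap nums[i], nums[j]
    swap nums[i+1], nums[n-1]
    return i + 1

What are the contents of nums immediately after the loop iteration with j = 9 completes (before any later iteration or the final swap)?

pivot = nums[12] = 19; i = -1
j=0: nums[0]=20 > 19 → no swap
j=1: nums[1]=11 ≤ 19 → i=0, swap nums[0],nums[1] → [11,20,18,7,12,4,17,15,5,6,16,10,19]
j=2: nums[2]=18 ≤ 19 → i=1, swap nums[1],nums[2] → [11,18,20,7,12,4,17,15,5,6,16,10,19]
j=3: nums[3]=7 ≤ 19 → i=2, swap nums[2],nums[3] → [11,18,7,20,12,4,17,15,5,6,16,10,19]
j=4: nums[4]=12 ≤ 19 → i=3, swap nums[3],nums[4] → [11,18,7,12,20,4,17,15,5,6,16,10,19]
j=5: nums[5]=4 ≤ 19 → i=4, swap nums[4],nums[5] → [11,18,7,12,4,20,17,15,5,6,16,10,19]
j=6: nums[6]=17 ≤ 19 → i=5, swap nums[5],nums[6] → [11,18,7,12,4,17,20,15,5,6,16,10,19]
j=7: nums[7]=15 ≤ 19 → i=6, swap nums[6],nums[7] → [11,18,7,12,4,17,15,20,5,6,16,10,19]
j=8: nums[8]=5 ≤ 19 → i=7, swap nums[7],nums[8] → [11,18,7,12,4,17,15,5,20,6,16,10,19]
j=9: nums[9]=6 ≤ 19 → i=8, swap nums[8],nums[9] → [11,18,7,12,4,17,15,5,6,20,16,10,19]
(after j=9) nums = [11,18,7,12,4,17,15,5,6,20,16,10,19]

[11,18,7,12,4,17,15,5,6,20,16,10,19]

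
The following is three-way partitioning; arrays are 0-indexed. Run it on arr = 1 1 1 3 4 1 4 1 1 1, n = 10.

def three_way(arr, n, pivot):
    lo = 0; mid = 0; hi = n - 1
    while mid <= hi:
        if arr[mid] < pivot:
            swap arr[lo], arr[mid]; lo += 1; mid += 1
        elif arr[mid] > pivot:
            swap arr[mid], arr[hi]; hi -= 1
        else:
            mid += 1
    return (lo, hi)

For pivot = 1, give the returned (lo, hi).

(0, 6)

lo=0 mid=0 hi=9
1=1: mid=1
1=1: mid=2
1=1: mid=3
3>1: swap(3,9), hi=8 ⇒ 1 1 1 1 4 1 4 1 1 3
1=1: mid=4
4>1: swap(4,8), hi=7 ⇒ 1 1 1 1 1 1 4 1 4 3
1=1: mid=5
1=1: mid=6
4>1: swap(6,7), hi=6 ⇒ 1 1 1 1 1 1 1 4 4 3
1=1: mid=7
done. lo=0 hi=6; arr=1 1 1 1 1 1 1 4 4 3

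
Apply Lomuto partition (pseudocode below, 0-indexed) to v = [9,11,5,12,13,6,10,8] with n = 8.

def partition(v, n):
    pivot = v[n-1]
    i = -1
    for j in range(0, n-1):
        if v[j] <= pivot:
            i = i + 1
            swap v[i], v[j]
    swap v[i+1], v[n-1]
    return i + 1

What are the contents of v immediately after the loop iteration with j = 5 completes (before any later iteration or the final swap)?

[5,6,9,12,13,11,10,8]

pivot = v[7] = 8; i = -1
j=0: v[0]=9 > 8 → no swap
j=1: v[1]=11 > 8 → no swap
j=2: v[2]=5 ≤ 8 → i=0, swap v[0],v[2] → [5,11,9,12,13,6,10,8]
j=3: v[3]=12 > 8 → no swap
j=4: v[4]=13 > 8 → no swap
j=5: v[5]=6 ≤ 8 → i=1, swap v[1],v[5] → [5,6,9,12,13,11,10,8]
(after j=5) v = [5,6,9,12,13,11,10,8]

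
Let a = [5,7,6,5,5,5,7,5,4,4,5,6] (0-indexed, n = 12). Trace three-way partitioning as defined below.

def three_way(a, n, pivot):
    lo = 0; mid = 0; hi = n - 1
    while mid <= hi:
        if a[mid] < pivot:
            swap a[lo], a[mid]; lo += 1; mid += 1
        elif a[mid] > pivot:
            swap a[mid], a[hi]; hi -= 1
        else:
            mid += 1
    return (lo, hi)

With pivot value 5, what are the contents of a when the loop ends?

[4,4,5,5,5,5,5,5,7,6,6,7]

pivot = 5; lo=0, mid=0, hi=11
a[mid]=5=5: mid=1
a[mid]=7>5: swap a[1],a[11]; hi=10 → [5,6,6,5,5,5,7,5,4,4,5,7]
a[mid]=6>5: swap a[1],a[10]; hi=9 → [5,5,6,5,5,5,7,5,4,4,6,7]
a[mid]=5=5: mid=2
a[mid]=6>5: swap a[2],a[9]; hi=8 → [5,5,4,5,5,5,7,5,4,6,6,7]
a[mid]=4<5: swap a[0],a[2]; lo=1,mid=3 → [4,5,5,5,5,5,7,5,4,6,6,7]
a[mid]=5=5: mid=4
a[mid]=5=5: mid=5
a[mid]=5=5: mid=6
a[mid]=7>5: swap a[6],a[8]; hi=7 → [4,5,5,5,5,5,4,5,7,6,6,7]
a[mid]=4<5: swap a[1],a[6]; lo=2,mid=7 → [4,4,5,5,5,5,5,5,7,6,6,7]
a[mid]=5=5: mid=8
end: lo=2, hi=7; a = [4,4,5,5,5,5,5,5,7,6,6,7]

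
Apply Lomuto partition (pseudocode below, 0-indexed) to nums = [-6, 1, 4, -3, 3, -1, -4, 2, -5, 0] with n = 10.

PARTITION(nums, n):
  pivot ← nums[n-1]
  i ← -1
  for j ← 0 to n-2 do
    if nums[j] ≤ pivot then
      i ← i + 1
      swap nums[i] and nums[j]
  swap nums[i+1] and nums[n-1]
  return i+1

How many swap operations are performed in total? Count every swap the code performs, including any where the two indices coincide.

pivot = nums[9] = 0; i = -1
j=0: nums[0]=-6 ≤ 0 → i=0, swap nums[0],nums[0] (no change) → [-6, 1, 4, -3, 3, -1, -4, 2, -5, 0]
j=1: nums[1]=1 > 0 → no swap
j=2: nums[2]=4 > 0 → no swap
j=3: nums[3]=-3 ≤ 0 → i=1, swap nums[1],nums[3] → [-6, -3, 4, 1, 3, -1, -4, 2, -5, 0]
j=4: nums[4]=3 > 0 → no swap
j=5: nums[5]=-1 ≤ 0 → i=2, swap nums[2],nums[5] → [-6, -3, -1, 1, 3, 4, -4, 2, -5, 0]
j=6: nums[6]=-4 ≤ 0 → i=3, swap nums[3],nums[6] → [-6, -3, -1, -4, 3, 4, 1, 2, -5, 0]
j=7: nums[7]=2 > 0 → no swap
j=8: nums[8]=-5 ≤ 0 → i=4, swap nums[4],nums[8] → [-6, -3, -1, -4, -5, 4, 1, 2, 3, 0]
final swap nums[5],nums[9] → [-6, -3, -1, -4, -5, 0, 1, 2, 3, 4]; return 5

6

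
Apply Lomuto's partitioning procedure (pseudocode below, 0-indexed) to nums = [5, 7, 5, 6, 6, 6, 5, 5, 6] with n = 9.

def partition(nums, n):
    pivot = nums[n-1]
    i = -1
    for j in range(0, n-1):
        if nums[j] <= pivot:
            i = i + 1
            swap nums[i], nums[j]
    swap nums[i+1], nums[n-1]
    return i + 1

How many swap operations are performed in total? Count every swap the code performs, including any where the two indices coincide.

pivot = nums[8] = 6; i = -1
j=0: nums[0]=5 ≤ 6 → i=0, swap nums[0],nums[0] (no change) → [5, 7, 5, 6, 6, 6, 5, 5, 6]
j=1: nums[1]=7 > 6 → no swap
j=2: nums[2]=5 ≤ 6 → i=1, swap nums[1],nums[2] → [5, 5, 7, 6, 6, 6, 5, 5, 6]
j=3: nums[3]=6 ≤ 6 → i=2, swap nums[2],nums[3] → [5, 5, 6, 7, 6, 6, 5, 5, 6]
j=4: nums[4]=6 ≤ 6 → i=3, swap nums[3],nums[4] → [5, 5, 6, 6, 7, 6, 5, 5, 6]
j=5: nums[5]=6 ≤ 6 → i=4, swap nums[4],nums[5] → [5, 5, 6, 6, 6, 7, 5, 5, 6]
j=6: nums[6]=5 ≤ 6 → i=5, swap nums[5],nums[6] → [5, 5, 6, 6, 6, 5, 7, 5, 6]
j=7: nums[7]=5 ≤ 6 → i=6, swap nums[6],nums[7] → [5, 5, 6, 6, 6, 5, 5, 7, 6]
final swap nums[7],nums[8] → [5, 5, 6, 6, 6, 5, 5, 6, 7]; return 7

8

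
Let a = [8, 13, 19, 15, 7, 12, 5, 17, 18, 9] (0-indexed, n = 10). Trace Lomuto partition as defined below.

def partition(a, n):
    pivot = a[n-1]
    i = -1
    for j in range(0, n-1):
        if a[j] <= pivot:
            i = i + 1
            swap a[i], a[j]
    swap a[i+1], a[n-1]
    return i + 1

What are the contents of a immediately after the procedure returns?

[8, 7, 5, 9, 13, 12, 19, 17, 18, 15]

pivot=9, i=-1
j=0: 8≤9, i=0, swap(0,0) ⇒ [8, 13, 19, 15, 7, 12, 5, 17, 18, 9]
j=1: 13>9, skip
j=2: 19>9, skip
j=3: 15>9, skip
j=4: 7≤9, i=1, swap(1,4) ⇒ [8, 7, 19, 15, 13, 12, 5, 17, 18, 9]
j=5: 12>9, skip
j=6: 5≤9, i=2, swap(2,6) ⇒ [8, 7, 5, 15, 13, 12, 19, 17, 18, 9]
j=7: 17>9, skip
j=8: 18>9, skip
swap(3,9) ⇒ [8, 7, 5, 9, 13, 12, 19, 17, 18, 15]; return 3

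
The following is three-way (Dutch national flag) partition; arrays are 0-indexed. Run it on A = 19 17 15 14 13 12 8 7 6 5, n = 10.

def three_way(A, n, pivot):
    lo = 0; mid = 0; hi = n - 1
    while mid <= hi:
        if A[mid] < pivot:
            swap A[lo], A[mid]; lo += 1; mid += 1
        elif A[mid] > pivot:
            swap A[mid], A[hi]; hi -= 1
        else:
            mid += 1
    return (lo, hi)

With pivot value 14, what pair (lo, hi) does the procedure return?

(6, 6)

lo=0 mid=0 hi=9
19>14: swap(0,9), hi=8 ⇒ 5 17 15 14 13 12 8 7 6 19
5<14: swap(0,0), lo=1 mid=1 ⇒ 5 17 15 14 13 12 8 7 6 19
17>14: swap(1,8), hi=7 ⇒ 5 6 15 14 13 12 8 7 17 19
6<14: swap(1,1), lo=2 mid=2 ⇒ 5 6 15 14 13 12 8 7 17 19
15>14: swap(2,7), hi=6 ⇒ 5 6 7 14 13 12 8 15 17 19
7<14: swap(2,2), lo=3 mid=3 ⇒ 5 6 7 14 13 12 8 15 17 19
14=14: mid=4
13<14: swap(3,4), lo=4 mid=5 ⇒ 5 6 7 13 14 12 8 15 17 19
12<14: swap(4,5), lo=5 mid=6 ⇒ 5 6 7 13 12 14 8 15 17 19
8<14: swap(5,6), lo=6 mid=7 ⇒ 5 6 7 13 12 8 14 15 17 19
done. lo=6 hi=6; A=5 6 7 13 12 8 14 15 17 19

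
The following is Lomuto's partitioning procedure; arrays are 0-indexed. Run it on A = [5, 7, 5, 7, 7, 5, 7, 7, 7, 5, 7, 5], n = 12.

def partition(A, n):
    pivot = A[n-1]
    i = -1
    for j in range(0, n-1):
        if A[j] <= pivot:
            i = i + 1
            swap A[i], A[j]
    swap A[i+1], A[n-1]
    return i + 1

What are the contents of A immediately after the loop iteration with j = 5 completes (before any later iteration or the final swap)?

pivot=5, i=-1
j=0: 5≤5, i=0, swap(0,0) ⇒ [5, 7, 5, 7, 7, 5, 7, 7, 7, 5, 7, 5]
j=1: 7>5, skip
j=2: 5≤5, i=1, swap(1,2) ⇒ [5, 5, 7, 7, 7, 5, 7, 7, 7, 5, 7, 5]
j=3: 7>5, skip
j=4: 7>5, skip
j=5: 5≤5, i=2, swap(2,5) ⇒ [5, 5, 5, 7, 7, 7, 7, 7, 7, 5, 7, 5]
(after j=5) A = [5, 5, 5, 7, 7, 7, 7, 7, 7, 5, 7, 5]

[5, 5, 5, 7, 7, 7, 7, 7, 7, 5, 7, 5]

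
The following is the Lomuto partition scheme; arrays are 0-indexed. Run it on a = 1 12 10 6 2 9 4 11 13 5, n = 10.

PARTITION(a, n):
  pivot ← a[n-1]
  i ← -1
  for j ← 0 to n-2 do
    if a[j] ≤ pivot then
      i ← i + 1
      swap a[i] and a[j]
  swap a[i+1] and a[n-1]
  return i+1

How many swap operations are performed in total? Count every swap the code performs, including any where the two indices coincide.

4

pivot = a[9] = 5; i = -1
j=0: a[0]=1 ≤ 5 → i=0, swap a[0],a[0] (no change) → 1 12 10 6 2 9 4 11 13 5
j=1: a[1]=12 > 5 → no swap
j=2: a[2]=10 > 5 → no swap
j=3: a[3]=6 > 5 → no swap
j=4: a[4]=2 ≤ 5 → i=1, swap a[1],a[4] → 1 2 10 6 12 9 4 11 13 5
j=5: a[5]=9 > 5 → no swap
j=6: a[6]=4 ≤ 5 → i=2, swap a[2],a[6] → 1 2 4 6 12 9 10 11 13 5
j=7: a[7]=11 > 5 → no swap
j=8: a[8]=13 > 5 → no swap
final swap a[3],a[9] → 1 2 4 5 12 9 10 11 13 6; return 3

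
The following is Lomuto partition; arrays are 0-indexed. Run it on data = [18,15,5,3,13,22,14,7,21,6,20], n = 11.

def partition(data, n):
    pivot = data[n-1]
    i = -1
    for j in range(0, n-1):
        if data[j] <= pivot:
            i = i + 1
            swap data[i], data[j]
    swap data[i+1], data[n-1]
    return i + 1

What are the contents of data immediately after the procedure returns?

pivot=20, i=-1
j=0: 18≤20, i=0, swap(0,0) ⇒ [18,15,5,3,13,22,14,7,21,6,20]
j=1: 15≤20, i=1, swap(1,1) ⇒ [18,15,5,3,13,22,14,7,21,6,20]
j=2: 5≤20, i=2, swap(2,2) ⇒ [18,15,5,3,13,22,14,7,21,6,20]
j=3: 3≤20, i=3, swap(3,3) ⇒ [18,15,5,3,13,22,14,7,21,6,20]
j=4: 13≤20, i=4, swap(4,4) ⇒ [18,15,5,3,13,22,14,7,21,6,20]
j=5: 22>20, skip
j=6: 14≤20, i=5, swap(5,6) ⇒ [18,15,5,3,13,14,22,7,21,6,20]
j=7: 7≤20, i=6, swap(6,7) ⇒ [18,15,5,3,13,14,7,22,21,6,20]
j=8: 21>20, skip
j=9: 6≤20, i=7, swap(7,9) ⇒ [18,15,5,3,13,14,7,6,21,22,20]
swap(8,10) ⇒ [18,15,5,3,13,14,7,6,20,22,21]; return 8

[18,15,5,3,13,14,7,6,20,22,21]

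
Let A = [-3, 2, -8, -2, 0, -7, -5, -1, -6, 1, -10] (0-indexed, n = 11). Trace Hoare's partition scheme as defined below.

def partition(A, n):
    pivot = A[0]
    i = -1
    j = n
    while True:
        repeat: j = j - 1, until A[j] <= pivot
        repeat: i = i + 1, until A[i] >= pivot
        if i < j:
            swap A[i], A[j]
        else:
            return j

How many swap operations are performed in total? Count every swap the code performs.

4

pivot = A[0] = -3; i = -1, j = 11
j→10 (A[10]=-10≤-3), i→0 (A[0]=-3≥-3); i<j, swap → [-10, 2, -8, -2, 0, -7, -5, -1, -6, 1, -3]
j→8 (A[8]=-6≤-3), i→1 (A[1]=2≥-3); i<j, swap → [-10, -6, -8, -2, 0, -7, -5, -1, 2, 1, -3]
j→6 (A[6]=-5≤-3), i→3 (A[3]=-2≥-3); i<j, swap → [-10, -6, -8, -5, 0, -7, -2, -1, 2, 1, -3]
j→5 (A[5]=-7≤-3), i→4 (A[4]=0≥-3); i<j, swap → [-10, -6, -8, -5, -7, 0, -2, -1, 2, 1, -3]
j→4, i→5; i≥j, return j=4. A = [-10, -6, -8, -5, -7, 0, -2, -1, 2, 1, -3]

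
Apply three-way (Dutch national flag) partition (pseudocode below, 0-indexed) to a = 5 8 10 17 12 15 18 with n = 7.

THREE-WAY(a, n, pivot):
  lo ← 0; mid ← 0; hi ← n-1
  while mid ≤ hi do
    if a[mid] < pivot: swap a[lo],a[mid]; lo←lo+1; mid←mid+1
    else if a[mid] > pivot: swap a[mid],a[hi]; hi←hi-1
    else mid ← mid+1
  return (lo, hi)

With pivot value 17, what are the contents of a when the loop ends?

pivot = 17; lo=0, mid=0, hi=6
a[mid]=5<17: swap a[0],a[0]; lo=1,mid=1 → 5 8 10 17 12 15 18
a[mid]=8<17: swap a[1],a[1]; lo=2,mid=2 → 5 8 10 17 12 15 18
a[mid]=10<17: swap a[2],a[2]; lo=3,mid=3 → 5 8 10 17 12 15 18
a[mid]=17=17: mid=4
a[mid]=12<17: swap a[3],a[4]; lo=4,mid=5 → 5 8 10 12 17 15 18
a[mid]=15<17: swap a[4],a[5]; lo=5,mid=6 → 5 8 10 12 15 17 18
a[mid]=18>17: swap a[6],a[6]; hi=5 → 5 8 10 12 15 17 18
end: lo=5, hi=5; a = 5 8 10 12 15 17 18

5 8 10 12 15 17 18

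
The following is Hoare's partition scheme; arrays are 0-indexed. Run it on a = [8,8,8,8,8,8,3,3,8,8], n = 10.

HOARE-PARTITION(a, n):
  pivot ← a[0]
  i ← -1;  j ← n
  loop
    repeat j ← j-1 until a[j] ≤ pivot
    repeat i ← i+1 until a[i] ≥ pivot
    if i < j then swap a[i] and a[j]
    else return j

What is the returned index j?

pivot=8
j stops at 9 (8), i stops at 0 (8); swap ⇒ [8,8,8,8,8,8,3,3,8,8]
j stops at 8 (8), i stops at 1 (8); swap ⇒ [8,8,8,8,8,8,3,3,8,8]
j stops at 7 (3), i stops at 2 (8); swap ⇒ [8,8,3,8,8,8,3,8,8,8]
j stops at 6 (3), i stops at 3 (8); swap ⇒ [8,8,3,3,8,8,8,8,8,8]
j stops at 5 (8), i stops at 4 (8); swap ⇒ [8,8,3,3,8,8,8,8,8,8]
j stops at 4, i stops at 5; i≥j ⇒ return 4. a=[8,8,3,3,8,8,8,8,8,8]

4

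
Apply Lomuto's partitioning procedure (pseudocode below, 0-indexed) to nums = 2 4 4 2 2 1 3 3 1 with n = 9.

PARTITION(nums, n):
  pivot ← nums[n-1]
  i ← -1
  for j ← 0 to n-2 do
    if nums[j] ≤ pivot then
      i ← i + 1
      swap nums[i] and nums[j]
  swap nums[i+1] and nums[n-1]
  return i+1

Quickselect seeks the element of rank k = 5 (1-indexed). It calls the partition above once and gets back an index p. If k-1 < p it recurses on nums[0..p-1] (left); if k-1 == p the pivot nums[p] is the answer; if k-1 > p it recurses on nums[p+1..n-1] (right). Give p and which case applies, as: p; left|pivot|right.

pivot=1, i=-1
j=0: 2>1, skip
j=1: 4>1, skip
j=2: 4>1, skip
j=3: 2>1, skip
j=4: 2>1, skip
j=5: 1≤1, i=0, swap(0,5) ⇒ 1 4 4 2 2 2 3 3 1
j=6: 3>1, skip
j=7: 3>1, skip
swap(1,8) ⇒ 1 1 4 2 2 2 3 3 4; return 1
p = 1; k-1 = 4 > 1 ⇒ right

1; right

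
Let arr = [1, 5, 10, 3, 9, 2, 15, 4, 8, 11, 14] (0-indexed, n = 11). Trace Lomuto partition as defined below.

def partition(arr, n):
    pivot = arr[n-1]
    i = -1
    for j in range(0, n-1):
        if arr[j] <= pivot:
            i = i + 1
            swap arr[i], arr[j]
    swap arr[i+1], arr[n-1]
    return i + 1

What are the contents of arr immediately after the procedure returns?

[1, 5, 10, 3, 9, 2, 4, 8, 11, 14, 15]

pivot = arr[10] = 14; i = -1
j=0: arr[0]=1 ≤ 14 → i=0, swap arr[0],arr[0] (no change) → [1, 5, 10, 3, 9, 2, 15, 4, 8, 11, 14]
j=1: arr[1]=5 ≤ 14 → i=1, swap arr[1],arr[1] (no change) → [1, 5, 10, 3, 9, 2, 15, 4, 8, 11, 14]
j=2: arr[2]=10 ≤ 14 → i=2, swap arr[2],arr[2] (no change) → [1, 5, 10, 3, 9, 2, 15, 4, 8, 11, 14]
j=3: arr[3]=3 ≤ 14 → i=3, swap arr[3],arr[3] (no change) → [1, 5, 10, 3, 9, 2, 15, 4, 8, 11, 14]
j=4: arr[4]=9 ≤ 14 → i=4, swap arr[4],arr[4] (no change) → [1, 5, 10, 3, 9, 2, 15, 4, 8, 11, 14]
j=5: arr[5]=2 ≤ 14 → i=5, swap arr[5],arr[5] (no change) → [1, 5, 10, 3, 9, 2, 15, 4, 8, 11, 14]
j=6: arr[6]=15 > 14 → no swap
j=7: arr[7]=4 ≤ 14 → i=6, swap arr[6],arr[7] → [1, 5, 10, 3, 9, 2, 4, 15, 8, 11, 14]
j=8: arr[8]=8 ≤ 14 → i=7, swap arr[7],arr[8] → [1, 5, 10, 3, 9, 2, 4, 8, 15, 11, 14]
j=9: arr[9]=11 ≤ 14 → i=8, swap arr[8],arr[9] → [1, 5, 10, 3, 9, 2, 4, 8, 11, 15, 14]
final swap arr[9],arr[10] → [1, 5, 10, 3, 9, 2, 4, 8, 11, 14, 15]; return 9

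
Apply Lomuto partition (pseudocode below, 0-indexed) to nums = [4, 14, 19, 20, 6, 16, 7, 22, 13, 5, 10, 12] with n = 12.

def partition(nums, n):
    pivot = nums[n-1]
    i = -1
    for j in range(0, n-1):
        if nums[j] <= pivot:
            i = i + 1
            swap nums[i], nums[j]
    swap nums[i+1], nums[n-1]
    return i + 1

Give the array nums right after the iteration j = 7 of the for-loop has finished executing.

pivot = nums[11] = 12; i = -1
j=0: nums[0]=4 ≤ 12 → i=0, swap nums[0],nums[0] (no change) → [4, 14, 19, 20, 6, 16, 7, 22, 13, 5, 10, 12]
j=1: nums[1]=14 > 12 → no swap
j=2: nums[2]=19 > 12 → no swap
j=3: nums[3]=20 > 12 → no swap
j=4: nums[4]=6 ≤ 12 → i=1, swap nums[1],nums[4] → [4, 6, 19, 20, 14, 16, 7, 22, 13, 5, 10, 12]
j=5: nums[5]=16 > 12 → no swap
j=6: nums[6]=7 ≤ 12 → i=2, swap nums[2],nums[6] → [4, 6, 7, 20, 14, 16, 19, 22, 13, 5, 10, 12]
j=7: nums[7]=22 > 12 → no swap
(after j=7) nums = [4, 6, 7, 20, 14, 16, 19, 22, 13, 5, 10, 12]

[4, 6, 7, 20, 14, 16, 19, 22, 13, 5, 10, 12]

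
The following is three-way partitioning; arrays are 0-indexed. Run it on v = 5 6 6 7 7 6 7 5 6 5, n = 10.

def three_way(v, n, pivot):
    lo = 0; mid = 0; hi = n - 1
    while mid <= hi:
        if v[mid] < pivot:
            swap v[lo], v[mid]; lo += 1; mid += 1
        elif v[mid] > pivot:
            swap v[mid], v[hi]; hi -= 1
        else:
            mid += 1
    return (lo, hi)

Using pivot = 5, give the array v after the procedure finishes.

lo=0 mid=0 hi=9
5=5: mid=1
6>5: swap(1,9), hi=8 ⇒ 5 5 6 7 7 6 7 5 6 6
5=5: mid=2
6>5: swap(2,8), hi=7 ⇒ 5 5 6 7 7 6 7 5 6 6
6>5: swap(2,7), hi=6 ⇒ 5 5 5 7 7 6 7 6 6 6
5=5: mid=3
7>5: swap(3,6), hi=5 ⇒ 5 5 5 7 7 6 7 6 6 6
7>5: swap(3,5), hi=4 ⇒ 5 5 5 6 7 7 7 6 6 6
6>5: swap(3,4), hi=3 ⇒ 5 5 5 7 6 7 7 6 6 6
7>5: swap(3,3), hi=2 ⇒ 5 5 5 7 6 7 7 6 6 6
done. lo=0 hi=2; v=5 5 5 7 6 7 7 6 6 6

5 5 5 7 6 7 7 6 6 6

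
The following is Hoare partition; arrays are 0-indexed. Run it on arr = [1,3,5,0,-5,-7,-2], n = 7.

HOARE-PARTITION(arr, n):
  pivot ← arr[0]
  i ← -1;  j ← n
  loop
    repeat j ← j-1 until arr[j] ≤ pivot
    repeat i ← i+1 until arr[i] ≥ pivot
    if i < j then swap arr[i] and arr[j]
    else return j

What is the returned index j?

pivot = arr[0] = 1; i = -1, j = 7
j→6 (arr[6]=-2≤1), i→0 (arr[0]=1≥1); i<j, swap → [-2,3,5,0,-5,-7,1]
j→5 (arr[5]=-7≤1), i→1 (arr[1]=3≥1); i<j, swap → [-2,-7,5,0,-5,3,1]
j→4 (arr[4]=-5≤1), i→2 (arr[2]=5≥1); i<j, swap → [-2,-7,-5,0,5,3,1]
j→3, i→4; i≥j, return j=3. arr = [-2,-7,-5,0,5,3,1]

3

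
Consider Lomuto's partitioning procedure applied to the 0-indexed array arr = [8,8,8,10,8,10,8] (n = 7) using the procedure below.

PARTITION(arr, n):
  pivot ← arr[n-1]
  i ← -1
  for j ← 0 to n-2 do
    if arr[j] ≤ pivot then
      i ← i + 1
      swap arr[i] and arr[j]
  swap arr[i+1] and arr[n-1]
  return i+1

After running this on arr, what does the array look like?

[8,8,8,8,8,10,10]

pivot = arr[6] = 8; i = -1
j=0: arr[0]=8 ≤ 8 → i=0, swap arr[0],arr[0] (no change) → [8,8,8,10,8,10,8]
j=1: arr[1]=8 ≤ 8 → i=1, swap arr[1],arr[1] (no change) → [8,8,8,10,8,10,8]
j=2: arr[2]=8 ≤ 8 → i=2, swap arr[2],arr[2] (no change) → [8,8,8,10,8,10,8]
j=3: arr[3]=10 > 8 → no swap
j=4: arr[4]=8 ≤ 8 → i=3, swap arr[3],arr[4] → [8,8,8,8,10,10,8]
j=5: arr[5]=10 > 8 → no swap
final swap arr[4],arr[6] → [8,8,8,8,8,10,10]; return 4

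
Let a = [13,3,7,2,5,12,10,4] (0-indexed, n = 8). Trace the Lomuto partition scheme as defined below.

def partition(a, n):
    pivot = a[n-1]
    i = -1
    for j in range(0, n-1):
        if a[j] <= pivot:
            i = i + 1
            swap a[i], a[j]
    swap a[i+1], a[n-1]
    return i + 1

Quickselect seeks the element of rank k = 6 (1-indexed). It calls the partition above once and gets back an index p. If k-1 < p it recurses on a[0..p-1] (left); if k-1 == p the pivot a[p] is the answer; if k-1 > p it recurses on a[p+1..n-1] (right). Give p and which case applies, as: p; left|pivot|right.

pivot=4, i=-1
j=0: 13>4, skip
j=1: 3≤4, i=0, swap(0,1) ⇒ [3,13,7,2,5,12,10,4]
j=2: 7>4, skip
j=3: 2≤4, i=1, swap(1,3) ⇒ [3,2,7,13,5,12,10,4]
j=4: 5>4, skip
j=5: 12>4, skip
j=6: 10>4, skip
swap(2,7) ⇒ [3,2,4,13,5,12,10,7]; return 2
p = 2; k-1 = 5 > 2 ⇒ right

2; right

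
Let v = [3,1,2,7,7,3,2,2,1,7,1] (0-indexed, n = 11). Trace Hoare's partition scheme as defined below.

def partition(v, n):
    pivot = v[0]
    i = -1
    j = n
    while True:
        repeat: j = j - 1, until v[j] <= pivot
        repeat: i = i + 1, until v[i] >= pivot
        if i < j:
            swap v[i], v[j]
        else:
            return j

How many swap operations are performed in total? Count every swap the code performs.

pivot=3
j stops at 10 (1), i stops at 0 (3); swap ⇒ [1,1,2,7,7,3,2,2,1,7,3]
j stops at 8 (1), i stops at 3 (7); swap ⇒ [1,1,2,1,7,3,2,2,7,7,3]
j stops at 7 (2), i stops at 4 (7); swap ⇒ [1,1,2,1,2,3,2,7,7,7,3]
j stops at 6 (2), i stops at 5 (3); swap ⇒ [1,1,2,1,2,2,3,7,7,7,3]
j stops at 5, i stops at 6; i≥j ⇒ return 5. v=[1,1,2,1,2,2,3,7,7,7,3]

4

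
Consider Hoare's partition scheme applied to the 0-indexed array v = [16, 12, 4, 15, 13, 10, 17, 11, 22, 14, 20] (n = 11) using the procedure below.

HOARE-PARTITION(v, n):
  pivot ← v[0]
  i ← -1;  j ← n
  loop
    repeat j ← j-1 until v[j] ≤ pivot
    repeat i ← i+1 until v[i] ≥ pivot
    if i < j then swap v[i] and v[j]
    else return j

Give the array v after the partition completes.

pivot = v[0] = 16; i = -1, j = 11
j→9 (v[9]=14≤16), i→0 (v[0]=16≥16); i<j, swap → [14, 12, 4, 15, 13, 10, 17, 11, 22, 16, 20]
j→7 (v[7]=11≤16), i→6 (v[6]=17≥16); i<j, swap → [14, 12, 4, 15, 13, 10, 11, 17, 22, 16, 20]
j→6, i→7; i≥j, return j=6. v = [14, 12, 4, 15, 13, 10, 11, 17, 22, 16, 20]

[14, 12, 4, 15, 13, 10, 11, 17, 22, 16, 20]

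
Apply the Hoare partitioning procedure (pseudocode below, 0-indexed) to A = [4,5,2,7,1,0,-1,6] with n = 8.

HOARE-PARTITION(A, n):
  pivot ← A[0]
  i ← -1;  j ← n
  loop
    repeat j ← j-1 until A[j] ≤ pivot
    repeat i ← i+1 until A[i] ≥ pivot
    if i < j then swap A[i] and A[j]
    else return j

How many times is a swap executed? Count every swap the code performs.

pivot=4
j stops at 6 (-1), i stops at 0 (4); swap ⇒ [-1,5,2,7,1,0,4,6]
j stops at 5 (0), i stops at 1 (5); swap ⇒ [-1,0,2,7,1,5,4,6]
j stops at 4 (1), i stops at 3 (7); swap ⇒ [-1,0,2,1,7,5,4,6]
j stops at 3, i stops at 4; i≥j ⇒ return 3. A=[-1,0,2,1,7,5,4,6]

3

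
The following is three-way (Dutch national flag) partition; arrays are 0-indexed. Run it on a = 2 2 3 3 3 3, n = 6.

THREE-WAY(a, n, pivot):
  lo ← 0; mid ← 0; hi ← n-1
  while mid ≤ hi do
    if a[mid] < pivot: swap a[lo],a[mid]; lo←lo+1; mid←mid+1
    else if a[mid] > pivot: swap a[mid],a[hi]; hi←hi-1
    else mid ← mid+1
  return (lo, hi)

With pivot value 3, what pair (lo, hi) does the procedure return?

pivot = 3; lo=0, mid=0, hi=5
a[mid]=2<3: swap a[0],a[0]; lo=1,mid=1 → 2 2 3 3 3 3
a[mid]=2<3: swap a[1],a[1]; lo=2,mid=2 → 2 2 3 3 3 3
a[mid]=3=3: mid=3
a[mid]=3=3: mid=4
a[mid]=3=3: mid=5
a[mid]=3=3: mid=6
end: lo=2, hi=5; a = 2 2 3 3 3 3

(2, 5)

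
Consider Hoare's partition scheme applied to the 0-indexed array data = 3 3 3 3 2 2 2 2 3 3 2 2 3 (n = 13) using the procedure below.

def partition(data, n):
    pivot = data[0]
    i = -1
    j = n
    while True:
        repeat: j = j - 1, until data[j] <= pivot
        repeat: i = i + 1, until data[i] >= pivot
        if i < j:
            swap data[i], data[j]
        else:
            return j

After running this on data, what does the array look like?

3 2 2 3 2 2 2 2 3 3 3 3 3

pivot=3
j stops at 12 (3), i stops at 0 (3); swap ⇒ 3 3 3 3 2 2 2 2 3 3 2 2 3
j stops at 11 (2), i stops at 1 (3); swap ⇒ 3 2 3 3 2 2 2 2 3 3 2 3 3
j stops at 10 (2), i stops at 2 (3); swap ⇒ 3 2 2 3 2 2 2 2 3 3 3 3 3
j stops at 9 (3), i stops at 3 (3); swap ⇒ 3 2 2 3 2 2 2 2 3 3 3 3 3
j stops at 8, i stops at 8; i≥j ⇒ return 8. data=3 2 2 3 2 2 2 2 3 3 3 3 3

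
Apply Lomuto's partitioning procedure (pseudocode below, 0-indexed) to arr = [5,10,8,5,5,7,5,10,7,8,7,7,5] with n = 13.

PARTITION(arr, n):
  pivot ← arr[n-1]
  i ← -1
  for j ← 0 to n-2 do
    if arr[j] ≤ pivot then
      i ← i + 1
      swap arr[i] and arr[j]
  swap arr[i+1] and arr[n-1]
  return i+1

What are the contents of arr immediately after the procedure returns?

[5,5,5,5,5,7,10,10,7,8,7,7,8]

pivot = arr[12] = 5; i = -1
j=0: arr[0]=5 ≤ 5 → i=0, swap arr[0],arr[0] (no change) → [5,10,8,5,5,7,5,10,7,8,7,7,5]
j=1: arr[1]=10 > 5 → no swap
j=2: arr[2]=8 > 5 → no swap
j=3: arr[3]=5 ≤ 5 → i=1, swap arr[1],arr[3] → [5,5,8,10,5,7,5,10,7,8,7,7,5]
j=4: arr[4]=5 ≤ 5 → i=2, swap arr[2],arr[4] → [5,5,5,10,8,7,5,10,7,8,7,7,5]
j=5: arr[5]=7 > 5 → no swap
j=6: arr[6]=5 ≤ 5 → i=3, swap arr[3],arr[6] → [5,5,5,5,8,7,10,10,7,8,7,7,5]
j=7: arr[7]=10 > 5 → no swap
j=8: arr[8]=7 > 5 → no swap
j=9: arr[9]=8 > 5 → no swap
j=10: arr[10]=7 > 5 → no swap
j=11: arr[11]=7 > 5 → no swap
final swap arr[4],arr[12] → [5,5,5,5,5,7,10,10,7,8,7,7,8]; return 4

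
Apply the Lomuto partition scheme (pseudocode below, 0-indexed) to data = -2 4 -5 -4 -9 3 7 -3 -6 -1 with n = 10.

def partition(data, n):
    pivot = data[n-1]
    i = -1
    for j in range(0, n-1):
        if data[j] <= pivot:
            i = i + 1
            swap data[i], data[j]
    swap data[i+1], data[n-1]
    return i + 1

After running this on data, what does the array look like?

pivot=-1, i=-1
j=0: -2≤-1, i=0, swap(0,0) ⇒ -2 4 -5 -4 -9 3 7 -3 -6 -1
j=1: 4>-1, skip
j=2: -5≤-1, i=1, swap(1,2) ⇒ -2 -5 4 -4 -9 3 7 -3 -6 -1
j=3: -4≤-1, i=2, swap(2,3) ⇒ -2 -5 -4 4 -9 3 7 -3 -6 -1
j=4: -9≤-1, i=3, swap(3,4) ⇒ -2 -5 -4 -9 4 3 7 -3 -6 -1
j=5: 3>-1, skip
j=6: 7>-1, skip
j=7: -3≤-1, i=4, swap(4,7) ⇒ -2 -5 -4 -9 -3 3 7 4 -6 -1
j=8: -6≤-1, i=5, swap(5,8) ⇒ -2 -5 -4 -9 -3 -6 7 4 3 -1
swap(6,9) ⇒ -2 -5 -4 -9 -3 -6 -1 4 3 7; return 6

-2 -5 -4 -9 -3 -6 -1 4 3 7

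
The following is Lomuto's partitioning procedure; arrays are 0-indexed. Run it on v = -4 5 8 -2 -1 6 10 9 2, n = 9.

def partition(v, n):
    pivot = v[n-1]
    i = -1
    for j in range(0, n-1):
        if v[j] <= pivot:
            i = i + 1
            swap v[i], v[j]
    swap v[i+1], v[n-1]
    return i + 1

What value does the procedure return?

3

pivot = v[8] = 2; i = -1
j=0: v[0]=-4 ≤ 2 → i=0, swap v[0],v[0] (no change) → -4 5 8 -2 -1 6 10 9 2
j=1: v[1]=5 > 2 → no swap
j=2: v[2]=8 > 2 → no swap
j=3: v[3]=-2 ≤ 2 → i=1, swap v[1],v[3] → -4 -2 8 5 -1 6 10 9 2
j=4: v[4]=-1 ≤ 2 → i=2, swap v[2],v[4] → -4 -2 -1 5 8 6 10 9 2
j=5: v[5]=6 > 2 → no swap
j=6: v[6]=10 > 2 → no swap
j=7: v[7]=9 > 2 → no swap
final swap v[3],v[8] → -4 -2 -1 2 8 6 10 9 5; return 3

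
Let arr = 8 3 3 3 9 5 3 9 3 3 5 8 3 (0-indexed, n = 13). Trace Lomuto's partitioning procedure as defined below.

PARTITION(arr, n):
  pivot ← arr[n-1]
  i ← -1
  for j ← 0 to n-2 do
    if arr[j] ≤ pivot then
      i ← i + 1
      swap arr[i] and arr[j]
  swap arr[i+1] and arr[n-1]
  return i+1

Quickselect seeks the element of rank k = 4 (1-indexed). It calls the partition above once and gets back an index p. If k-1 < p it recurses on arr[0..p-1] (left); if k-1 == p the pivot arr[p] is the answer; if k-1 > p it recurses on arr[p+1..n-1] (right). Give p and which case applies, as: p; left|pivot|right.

pivot = arr[12] = 3; i = -1
j=0: arr[0]=8 > 3 → no swap
j=1: arr[1]=3 ≤ 3 → i=0, swap arr[0],arr[1] → 3 8 3 3 9 5 3 9 3 3 5 8 3
j=2: arr[2]=3 ≤ 3 → i=1, swap arr[1],arr[2] → 3 3 8 3 9 5 3 9 3 3 5 8 3
j=3: arr[3]=3 ≤ 3 → i=2, swap arr[2],arr[3] → 3 3 3 8 9 5 3 9 3 3 5 8 3
j=4: arr[4]=9 > 3 → no swap
j=5: arr[5]=5 > 3 → no swap
j=6: arr[6]=3 ≤ 3 → i=3, swap arr[3],arr[6] → 3 3 3 3 9 5 8 9 3 3 5 8 3
j=7: arr[7]=9 > 3 → no swap
j=8: arr[8]=3 ≤ 3 → i=4, swap arr[4],arr[8] → 3 3 3 3 3 5 8 9 9 3 5 8 3
j=9: arr[9]=3 ≤ 3 → i=5, swap arr[5],arr[9] → 3 3 3 3 3 3 8 9 9 5 5 8 3
j=10: arr[10]=5 > 3 → no swap
j=11: arr[11]=8 > 3 → no swap
final swap arr[6],arr[12] → 3 3 3 3 3 3 3 9 9 5 5 8 8; return 6
p = 6; k-1 = 3 < 6 ⇒ left

6; left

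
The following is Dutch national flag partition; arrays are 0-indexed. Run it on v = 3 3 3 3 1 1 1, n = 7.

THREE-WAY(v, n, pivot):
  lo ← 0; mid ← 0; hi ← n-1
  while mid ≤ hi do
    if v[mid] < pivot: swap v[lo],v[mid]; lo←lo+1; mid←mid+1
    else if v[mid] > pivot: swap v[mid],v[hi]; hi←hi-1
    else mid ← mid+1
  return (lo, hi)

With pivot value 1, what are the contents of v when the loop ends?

1 1 1 3 3 3 3

lo=0 mid=0 hi=6
3>1: swap(0,6), hi=5 ⇒ 1 3 3 3 1 1 3
1=1: mid=1
3>1: swap(1,5), hi=4 ⇒ 1 1 3 3 1 3 3
1=1: mid=2
3>1: swap(2,4), hi=3 ⇒ 1 1 1 3 3 3 3
1=1: mid=3
3>1: swap(3,3), hi=2 ⇒ 1 1 1 3 3 3 3
done. lo=0 hi=2; v=1 1 1 3 3 3 3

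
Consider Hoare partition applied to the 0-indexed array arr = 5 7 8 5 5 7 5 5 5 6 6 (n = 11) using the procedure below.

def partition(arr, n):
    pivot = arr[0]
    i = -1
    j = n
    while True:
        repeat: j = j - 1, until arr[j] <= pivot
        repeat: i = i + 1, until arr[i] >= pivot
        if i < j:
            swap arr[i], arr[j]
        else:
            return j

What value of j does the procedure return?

3

pivot=5
j stops at 8 (5), i stops at 0 (5); swap ⇒ 5 7 8 5 5 7 5 5 5 6 6
j stops at 7 (5), i stops at 1 (7); swap ⇒ 5 5 8 5 5 7 5 7 5 6 6
j stops at 6 (5), i stops at 2 (8); swap ⇒ 5 5 5 5 5 7 8 7 5 6 6
j stops at 4 (5), i stops at 3 (5); swap ⇒ 5 5 5 5 5 7 8 7 5 6 6
j stops at 3, i stops at 4; i≥j ⇒ return 3. arr=5 5 5 5 5 7 8 7 5 6 6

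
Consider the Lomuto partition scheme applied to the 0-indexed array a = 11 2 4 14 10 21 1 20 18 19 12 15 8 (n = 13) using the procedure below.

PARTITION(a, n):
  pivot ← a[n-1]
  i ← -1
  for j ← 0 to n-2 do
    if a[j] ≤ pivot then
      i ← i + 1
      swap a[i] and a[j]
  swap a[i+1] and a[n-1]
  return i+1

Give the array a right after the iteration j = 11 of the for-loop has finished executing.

pivot = a[12] = 8; i = -1
j=0: a[0]=11 > 8 → no swap
j=1: a[1]=2 ≤ 8 → i=0, swap a[0],a[1] → 2 11 4 14 10 21 1 20 18 19 12 15 8
j=2: a[2]=4 ≤ 8 → i=1, swap a[1],a[2] → 2 4 11 14 10 21 1 20 18 19 12 15 8
j=3: a[3]=14 > 8 → no swap
j=4: a[4]=10 > 8 → no swap
j=5: a[5]=21 > 8 → no swap
j=6: a[6]=1 ≤ 8 → i=2, swap a[2],a[6] → 2 4 1 14 10 21 11 20 18 19 12 15 8
j=7: a[7]=20 > 8 → no swap
j=8: a[8]=18 > 8 → no swap
j=9: a[9]=19 > 8 → no swap
j=10: a[10]=12 > 8 → no swap
j=11: a[11]=15 > 8 → no swap
(after j=11) a = 2 4 1 14 10 21 11 20 18 19 12 15 8

2 4 1 14 10 21 11 20 18 19 12 15 8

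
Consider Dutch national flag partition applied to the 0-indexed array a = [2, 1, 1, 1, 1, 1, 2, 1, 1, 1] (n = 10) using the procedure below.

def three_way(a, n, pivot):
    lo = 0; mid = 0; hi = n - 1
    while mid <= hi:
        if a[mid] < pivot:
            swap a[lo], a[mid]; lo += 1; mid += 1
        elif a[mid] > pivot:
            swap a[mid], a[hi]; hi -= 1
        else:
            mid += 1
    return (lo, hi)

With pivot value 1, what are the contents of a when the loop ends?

lo=0 mid=0 hi=9
2>1: swap(0,9), hi=8 ⇒ [1, 1, 1, 1, 1, 1, 2, 1, 1, 2]
1=1: mid=1
1=1: mid=2
1=1: mid=3
1=1: mid=4
1=1: mid=5
1=1: mid=6
2>1: swap(6,8), hi=7 ⇒ [1, 1, 1, 1, 1, 1, 1, 1, 2, 2]
1=1: mid=7
1=1: mid=8
done. lo=0 hi=7; a=[1, 1, 1, 1, 1, 1, 1, 1, 2, 2]

[1, 1, 1, 1, 1, 1, 1, 1, 2, 2]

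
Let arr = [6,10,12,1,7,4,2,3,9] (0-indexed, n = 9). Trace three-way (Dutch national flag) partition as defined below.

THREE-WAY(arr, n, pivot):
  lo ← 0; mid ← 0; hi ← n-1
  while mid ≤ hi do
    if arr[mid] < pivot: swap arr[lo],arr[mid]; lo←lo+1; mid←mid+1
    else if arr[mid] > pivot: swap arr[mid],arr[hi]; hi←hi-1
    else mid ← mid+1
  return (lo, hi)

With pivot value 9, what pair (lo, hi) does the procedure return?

lo=0 mid=0 hi=8
6<9: swap(0,0), lo=1 mid=1 ⇒ [6,10,12,1,7,4,2,3,9]
10>9: swap(1,8), hi=7 ⇒ [6,9,12,1,7,4,2,3,10]
9=9: mid=2
12>9: swap(2,7), hi=6 ⇒ [6,9,3,1,7,4,2,12,10]
3<9: swap(1,2), lo=2 mid=3 ⇒ [6,3,9,1,7,4,2,12,10]
1<9: swap(2,3), lo=3 mid=4 ⇒ [6,3,1,9,7,4,2,12,10]
7<9: swap(3,4), lo=4 mid=5 ⇒ [6,3,1,7,9,4,2,12,10]
4<9: swap(4,5), lo=5 mid=6 ⇒ [6,3,1,7,4,9,2,12,10]
2<9: swap(5,6), lo=6 mid=7 ⇒ [6,3,1,7,4,2,9,12,10]
done. lo=6 hi=6; arr=[6,3,1,7,4,2,9,12,10]

(6, 6)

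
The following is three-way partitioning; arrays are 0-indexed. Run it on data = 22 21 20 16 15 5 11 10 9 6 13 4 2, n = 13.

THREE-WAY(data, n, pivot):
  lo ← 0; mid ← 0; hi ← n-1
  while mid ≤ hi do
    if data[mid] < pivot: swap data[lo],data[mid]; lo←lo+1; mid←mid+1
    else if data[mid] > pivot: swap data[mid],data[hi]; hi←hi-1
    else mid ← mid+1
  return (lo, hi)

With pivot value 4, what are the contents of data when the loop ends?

2 4 16 15 5 11 10 9 6 13 20 21 22

pivot = 4; lo=0, mid=0, hi=12
data[mid]=22>4: swap data[0],data[12]; hi=11 → 2 21 20 16 15 5 11 10 9 6 13 4 22
data[mid]=2<4: swap data[0],data[0]; lo=1,mid=1 → 2 21 20 16 15 5 11 10 9 6 13 4 22
data[mid]=21>4: swap data[1],data[11]; hi=10 → 2 4 20 16 15 5 11 10 9 6 13 21 22
data[mid]=4=4: mid=2
data[mid]=20>4: swap data[2],data[10]; hi=9 → 2 4 13 16 15 5 11 10 9 6 20 21 22
data[mid]=13>4: swap data[2],data[9]; hi=8 → 2 4 6 16 15 5 11 10 9 13 20 21 22
data[mid]=6>4: swap data[2],data[8]; hi=7 → 2 4 9 16 15 5 11 10 6 13 20 21 22
data[mid]=9>4: swap data[2],data[7]; hi=6 → 2 4 10 16 15 5 11 9 6 13 20 21 22
data[mid]=10>4: swap data[2],data[6]; hi=5 → 2 4 11 16 15 5 10 9 6 13 20 21 22
data[mid]=11>4: swap data[2],data[5]; hi=4 → 2 4 5 16 15 11 10 9 6 13 20 21 22
data[mid]=5>4: swap data[2],data[4]; hi=3 → 2 4 15 16 5 11 10 9 6 13 20 21 22
data[mid]=15>4: swap data[2],data[3]; hi=2 → 2 4 16 15 5 11 10 9 6 13 20 21 22
data[mid]=16>4: swap data[2],data[2]; hi=1 → 2 4 16 15 5 11 10 9 6 13 20 21 22
end: lo=1, hi=1; data = 2 4 16 15 5 11 10 9 6 13 20 21 22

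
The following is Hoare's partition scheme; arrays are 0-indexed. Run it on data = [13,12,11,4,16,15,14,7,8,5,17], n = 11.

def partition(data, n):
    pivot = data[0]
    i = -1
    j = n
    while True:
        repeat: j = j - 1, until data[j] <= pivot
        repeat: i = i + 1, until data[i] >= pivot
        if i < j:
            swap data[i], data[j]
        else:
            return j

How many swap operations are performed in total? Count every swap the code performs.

3

pivot=13
j stops at 9 (5), i stops at 0 (13); swap ⇒ [5,12,11,4,16,15,14,7,8,13,17]
j stops at 8 (8), i stops at 4 (16); swap ⇒ [5,12,11,4,8,15,14,7,16,13,17]
j stops at 7 (7), i stops at 5 (15); swap ⇒ [5,12,11,4,8,7,14,15,16,13,17]
j stops at 5, i stops at 6; i≥j ⇒ return 5. data=[5,12,11,4,8,7,14,15,16,13,17]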